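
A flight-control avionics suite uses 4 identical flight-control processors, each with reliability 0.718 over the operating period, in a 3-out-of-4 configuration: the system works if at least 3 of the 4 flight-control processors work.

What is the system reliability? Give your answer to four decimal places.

0.6833

R = Σ_{i=3}^{4} C(4,i) p^i (1−p)^{4−i} with p = 0.718
C(4,3)·0.718^3·0.282^1 = 0.417525
C(4,4)·0.718^4·0.282^0 = 0.265765
Sum = 0.6833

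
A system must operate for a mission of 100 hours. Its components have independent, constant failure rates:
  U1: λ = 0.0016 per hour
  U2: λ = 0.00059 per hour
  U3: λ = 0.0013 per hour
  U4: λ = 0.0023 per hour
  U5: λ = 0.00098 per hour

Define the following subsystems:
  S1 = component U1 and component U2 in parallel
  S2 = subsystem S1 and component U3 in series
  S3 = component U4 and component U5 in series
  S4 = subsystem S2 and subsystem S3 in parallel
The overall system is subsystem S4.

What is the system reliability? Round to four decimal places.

R(U1) = exp(−0.0016 × 100) = 0.852144
R(U2) = exp(−0.00059 × 100) = 0.942707
R(U3) = exp(−0.0013 × 100) = 0.878095
R(U4) = exp(−0.0023 × 100) = 0.794534
R(U5) = exp(−0.00098 × 100) = 0.906649
Parallel (U1 and U2): 1 − (1 − 0.852144)(1 − 0.942707) = 0.991529
Series ([0.991529] and U3): 0.991529 × 0.878095 = 0.870657
Series (U4 and U5): 0.794534 × 0.906649 = 0.720363
Parallel ([0.870657] and [0.720363]): 1 − (1 − 0.870657)(1 − 0.720363) = 0.9638

0.9638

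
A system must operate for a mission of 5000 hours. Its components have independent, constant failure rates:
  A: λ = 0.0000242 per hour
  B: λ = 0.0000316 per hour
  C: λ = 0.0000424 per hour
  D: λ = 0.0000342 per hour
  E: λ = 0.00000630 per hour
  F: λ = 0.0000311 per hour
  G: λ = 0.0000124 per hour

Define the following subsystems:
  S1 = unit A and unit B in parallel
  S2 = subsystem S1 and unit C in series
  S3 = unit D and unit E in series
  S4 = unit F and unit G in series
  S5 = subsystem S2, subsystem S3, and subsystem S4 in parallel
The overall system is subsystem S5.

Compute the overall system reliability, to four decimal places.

R(A) = exp(−0.0000242 × 5000) = 0.886034
R(B) = exp(−0.0000316 × 5000) = 0.853850
R(C) = exp(−0.0000424 × 5000) = 0.808965
R(D) = exp(−0.0000342 × 5000) = 0.842822
R(E) = exp(−0.00000630 × 5000) = 0.968991
R(F) = exp(−0.0000311 × 5000) = 0.855987
R(G) = exp(−0.0000124 × 5000) = 0.939883
Parallel (A and B): 1 − (1 − 0.886034)(1 − 0.853850) = 0.983344
Series ([0.983344] and C): 0.983344 × 0.808965 = 0.795491
Series (D and E): 0.842822 × 0.968991 = 0.816687
Series (F and G): 0.855987 × 0.939883 = 0.804528
Parallel ([0.795491], [0.816687], and [0.804528]): 1 − (1 − 0.795491)(1 − 0.816687)(1 − 0.804528) = 0.9927

0.9927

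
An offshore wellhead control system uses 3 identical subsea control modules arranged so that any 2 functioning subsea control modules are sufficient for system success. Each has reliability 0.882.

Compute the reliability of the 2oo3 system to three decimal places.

0.962

R = Σ_{i=2}^{3} C(3,i) p^i (1−p)^{3−i} with p = 0.882
C(3,2)·0.882^2·0.118^1 = 0.27539
C(3,3)·0.882^3·0.118^0 = 0.68613
Sum = 0.962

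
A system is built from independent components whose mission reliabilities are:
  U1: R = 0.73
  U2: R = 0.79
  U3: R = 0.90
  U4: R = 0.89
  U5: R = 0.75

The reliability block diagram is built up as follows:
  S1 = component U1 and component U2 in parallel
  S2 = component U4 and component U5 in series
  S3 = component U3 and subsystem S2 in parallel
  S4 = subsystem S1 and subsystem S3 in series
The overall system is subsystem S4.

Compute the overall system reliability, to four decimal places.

Parallel (U1 and U2): 1 − (1 − 0.730000)(1 − 0.790000) = 0.943300
Series (U4 and U5): 0.890000 × 0.750000 = 0.667500
Parallel (U3 and [0.667500]): 1 − (1 − 0.900000)(1 − 0.667500) = 0.966750
Series ([0.943300] and [0.966750]): 0.943300 × 0.966750 = 0.9119

0.9119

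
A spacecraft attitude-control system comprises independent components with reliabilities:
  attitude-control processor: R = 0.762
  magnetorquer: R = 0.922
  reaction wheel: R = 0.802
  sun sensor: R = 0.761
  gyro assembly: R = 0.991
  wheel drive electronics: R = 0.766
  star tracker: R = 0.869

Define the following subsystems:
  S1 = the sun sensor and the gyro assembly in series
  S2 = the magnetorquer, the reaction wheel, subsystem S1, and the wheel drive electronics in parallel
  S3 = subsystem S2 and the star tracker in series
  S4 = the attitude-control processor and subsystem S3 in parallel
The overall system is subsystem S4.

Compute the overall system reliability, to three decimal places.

0.969

Series (sun sensor and gyro assembly): 0.76100 × 0.99100 = 0.75415
Parallel (magnetorquer, reaction wheel, [0.75415], and wheel drive electronics): 1 − (1 − 0.92200)(1 − 0.80200)(1 − 0.75415)(1 − 0.76600) = 0.99911
Series ([0.99911] and star tracker): 0.99911 × 0.86900 = 0.86823
Parallel (attitude-control processor and [0.86823]): 1 − (1 − 0.76200)(1 − 0.86823) = 0.969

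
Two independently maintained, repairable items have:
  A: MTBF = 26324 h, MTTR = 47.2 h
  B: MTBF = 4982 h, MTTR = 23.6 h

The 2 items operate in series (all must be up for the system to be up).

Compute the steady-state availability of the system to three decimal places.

A(A) = MTBF/(MTBF+MTTR) = 26324/(26324+47.2) = 0.998210
A(B) = MTBF/(MTBF+MTTR) = 4982/(4982+23.6) = 0.995285
Series availability: 0.998210 × 0.995285 = 0.994

0.994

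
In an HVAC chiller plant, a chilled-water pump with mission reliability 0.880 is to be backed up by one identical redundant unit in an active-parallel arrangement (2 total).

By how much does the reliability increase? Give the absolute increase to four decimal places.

R_before = 0.880
R_after = 1 − (1 − 0.880)^2 = 0.9856
ΔR = 0.9856 − 0.880 = 0.1056

0.1056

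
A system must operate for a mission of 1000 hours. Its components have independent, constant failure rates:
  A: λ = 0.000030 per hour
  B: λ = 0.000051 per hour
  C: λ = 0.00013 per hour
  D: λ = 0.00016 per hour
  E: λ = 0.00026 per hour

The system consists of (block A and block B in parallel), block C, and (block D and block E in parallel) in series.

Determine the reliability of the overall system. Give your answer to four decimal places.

0.8471

R(A) = exp(−0.000030 × 1000) = 0.970446
R(B) = exp(−0.000051 × 1000) = 0.950279
R(C) = exp(−0.00013 × 1000) = 0.878095
R(D) = exp(−0.00016 × 1000) = 0.852144
R(E) = exp(−0.00026 × 1000) = 0.771052
Parallel (A and B): 1 − (1 − 0.970446)(1 − 0.950279) = 0.998531
Parallel (D and E): 1 − (1 − 0.852144)(1 − 0.771052) = 0.966149
Series ([0.998531], C, and [0.966149]): 0.998531 × 0.878095 × 0.966149 = 0.8471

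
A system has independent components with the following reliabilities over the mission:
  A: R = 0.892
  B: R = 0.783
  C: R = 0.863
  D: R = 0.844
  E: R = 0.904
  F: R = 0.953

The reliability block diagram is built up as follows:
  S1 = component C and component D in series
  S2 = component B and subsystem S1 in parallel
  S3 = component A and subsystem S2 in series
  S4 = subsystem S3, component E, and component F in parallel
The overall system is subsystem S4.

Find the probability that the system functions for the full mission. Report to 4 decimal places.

Series (C and D): 0.863000 × 0.844000 = 0.728372
Parallel (B and [0.728372]): 1 − (1 − 0.783000)(1 − 0.728372) = 0.941057
Series (A and [0.941057]): 0.892000 × 0.941057 = 0.839423
Parallel ([0.839423], E, and F): 1 − (1 − 0.839423)(1 − 0.904000)(1 − 0.953000) = 0.9993

0.9993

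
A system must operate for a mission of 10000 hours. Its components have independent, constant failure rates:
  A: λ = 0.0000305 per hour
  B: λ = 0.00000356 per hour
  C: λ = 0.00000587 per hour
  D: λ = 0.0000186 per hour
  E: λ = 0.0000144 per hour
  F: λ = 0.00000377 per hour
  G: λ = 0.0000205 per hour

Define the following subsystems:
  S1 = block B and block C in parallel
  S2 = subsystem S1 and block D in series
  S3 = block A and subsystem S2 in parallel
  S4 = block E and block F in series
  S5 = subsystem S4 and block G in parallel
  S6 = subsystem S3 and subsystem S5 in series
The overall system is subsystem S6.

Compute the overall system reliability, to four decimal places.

R(A) = exp(−0.0000305 × 10000) = 0.737123
R(B) = exp(−0.00000356 × 10000) = 0.965026
R(C) = exp(−0.00000587 × 10000) = 0.942990
R(D) = exp(−0.0000186 × 10000) = 0.830274
R(E) = exp(−0.0000144 × 10000) = 0.865888
R(F) = exp(−0.00000377 × 10000) = 0.963002
R(G) = exp(−0.0000205 × 10000) = 0.814647
Parallel (B and C): 1 − (1 − 0.965026)(1 − 0.942990) = 0.998006
Series ([0.998006] and D): 0.998006 × 0.830274 = 0.828618
Parallel (A and [0.828618]): 1 − (1 − 0.737123)(1 − 0.828618) = 0.954948
Series (E and F): 0.865888 × 0.963002 = 0.833852
Parallel ([0.833852] and G): 1 − (1 − 0.833852)(1 − 0.814647) = 0.969204
Series ([0.954948] and [0.969204]): 0.954948 × 0.969204 = 0.9255

0.9255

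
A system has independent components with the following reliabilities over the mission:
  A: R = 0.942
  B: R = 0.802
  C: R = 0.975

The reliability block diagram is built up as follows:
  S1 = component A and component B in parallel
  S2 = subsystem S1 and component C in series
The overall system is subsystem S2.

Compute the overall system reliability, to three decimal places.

Parallel (A and B): 1 − (1 − 0.94200)(1 − 0.80200) = 0.98852
Series ([0.98852] and C): 0.98852 × 0.97500 = 0.964

0.964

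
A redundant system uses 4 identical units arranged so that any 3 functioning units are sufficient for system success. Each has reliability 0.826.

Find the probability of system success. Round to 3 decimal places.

R = Σ_{i=3}^{4} C(4,i) p^i (1−p)^{4−i} with p = 0.826
C(4,3)·0.826^3·0.174^1 = 0.39224
C(4,4)·0.826^4·0.174^0 = 0.46550
Sum = 0.858

0.858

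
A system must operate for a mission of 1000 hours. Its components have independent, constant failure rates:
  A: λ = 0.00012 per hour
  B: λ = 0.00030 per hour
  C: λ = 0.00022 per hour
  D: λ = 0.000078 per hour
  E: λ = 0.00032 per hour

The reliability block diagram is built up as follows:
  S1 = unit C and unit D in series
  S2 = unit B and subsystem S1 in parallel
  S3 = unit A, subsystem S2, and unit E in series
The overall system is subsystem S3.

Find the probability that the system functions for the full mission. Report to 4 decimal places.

0.6010

R(A) = exp(−0.00012 × 1000) = 0.886920
R(B) = exp(−0.00030 × 1000) = 0.740818
R(C) = exp(−0.00022 × 1000) = 0.802519
R(D) = exp(−0.000078 × 1000) = 0.924964
R(E) = exp(−0.00032 × 1000) = 0.726149
Series (C and D): 0.802519 × 0.924964 = 0.742301
Parallel (B and [0.742301]): 1 − (1 − 0.740818)(1 − 0.742301) = 0.933209
Series (A, [0.933209], and E): 0.886920 × 0.933209 × 0.726149 = 0.6010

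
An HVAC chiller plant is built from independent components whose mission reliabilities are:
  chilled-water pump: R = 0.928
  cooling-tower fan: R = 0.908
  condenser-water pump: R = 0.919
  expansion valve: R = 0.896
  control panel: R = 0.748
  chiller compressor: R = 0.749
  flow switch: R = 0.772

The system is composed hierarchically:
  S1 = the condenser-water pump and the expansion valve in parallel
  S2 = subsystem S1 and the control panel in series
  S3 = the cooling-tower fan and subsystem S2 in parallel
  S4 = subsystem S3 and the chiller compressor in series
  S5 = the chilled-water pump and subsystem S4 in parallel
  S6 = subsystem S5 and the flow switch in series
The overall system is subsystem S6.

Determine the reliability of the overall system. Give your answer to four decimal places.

Parallel (condenser-water pump and expansion valve): 1 − (1 − 0.919000)(1 − 0.896000) = 0.991576
Series ([0.991576] and control panel): 0.991576 × 0.748000 = 0.741699
Parallel (cooling-tower fan and [0.741699]): 1 − (1 − 0.908000)(1 − 0.741699) = 0.976236
Series ([0.976236] and chiller compressor): 0.976236 × 0.749000 = 0.731201
Parallel (chilled-water pump and [0.731201]): 1 − (1 − 0.928000)(1 − 0.731201) = 0.980646
Series ([0.980646] and flow switch): 0.980646 × 0.772000 = 0.7571

0.7571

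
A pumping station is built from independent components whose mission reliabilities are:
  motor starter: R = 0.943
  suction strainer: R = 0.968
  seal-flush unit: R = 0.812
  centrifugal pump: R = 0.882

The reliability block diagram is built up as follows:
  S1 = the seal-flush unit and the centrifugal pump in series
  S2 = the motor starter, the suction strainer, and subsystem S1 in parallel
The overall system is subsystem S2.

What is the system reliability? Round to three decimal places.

Series (seal-flush unit and centrifugal pump): 0.81200 × 0.88200 = 0.71618
Parallel (motor starter, suction strainer, and [0.71618]): 1 − (1 − 0.94300)(1 − 0.96800)(1 − 0.71618) = 0.999

0.999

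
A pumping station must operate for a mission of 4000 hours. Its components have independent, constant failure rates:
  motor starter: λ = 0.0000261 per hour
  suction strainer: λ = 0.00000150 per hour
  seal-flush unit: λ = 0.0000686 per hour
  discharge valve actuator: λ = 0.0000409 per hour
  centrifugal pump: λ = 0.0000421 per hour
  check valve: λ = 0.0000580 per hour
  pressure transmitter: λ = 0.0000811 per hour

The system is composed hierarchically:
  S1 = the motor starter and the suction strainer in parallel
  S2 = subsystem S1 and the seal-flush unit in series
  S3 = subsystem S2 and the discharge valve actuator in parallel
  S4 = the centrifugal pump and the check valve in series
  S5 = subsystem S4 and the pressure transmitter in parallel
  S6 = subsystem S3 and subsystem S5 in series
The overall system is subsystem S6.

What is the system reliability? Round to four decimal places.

R(motor starter) = exp(−0.0000261 × 4000) = 0.900865
R(suction strainer) = exp(−0.00000150 × 4000) = 0.994018
R(seal-flush unit) = exp(−0.0000686 × 4000) = 0.760028
R(discharge valve actuator) = exp(−0.0000409 × 4000) = 0.849082
R(centrifugal pump) = exp(−0.0000421 × 4000) = 0.845016
R(check valve) = exp(−0.0000580 × 4000) = 0.792946
R(pressure transmitter) = exp(−0.0000811 × 4000) = 0.722961
Parallel (motor starter and suction strainer): 1 − (1 − 0.900865)(1 − 0.994018) = 0.999407
Series ([0.999407] and seal-flush unit): 0.999407 × 0.760028 = 0.759577
Parallel ([0.759577] and discharge valve actuator): 1 − (1 − 0.759577)(1 − 0.849082) = 0.963716
Series (centrifugal pump and check valve): 0.845016 × 0.792946 = 0.670052
Parallel ([0.670052] and pressure transmitter): 1 − (1 − 0.670052)(1 − 0.722961) = 0.908592
Series ([0.963716] and [0.908592]): 0.963716 × 0.908592 = 0.8756

0.8756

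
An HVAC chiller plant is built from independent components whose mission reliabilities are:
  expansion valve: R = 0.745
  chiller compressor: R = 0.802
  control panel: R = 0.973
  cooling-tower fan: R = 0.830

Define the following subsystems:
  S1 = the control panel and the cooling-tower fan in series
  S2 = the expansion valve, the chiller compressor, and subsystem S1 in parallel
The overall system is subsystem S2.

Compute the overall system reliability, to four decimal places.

0.9903

Series (control panel and cooling-tower fan): 0.973000 × 0.830000 = 0.807590
Parallel (expansion valve, chiller compressor, and [0.807590]): 1 − (1 − 0.745000)(1 − 0.802000)(1 − 0.807590) = 0.9903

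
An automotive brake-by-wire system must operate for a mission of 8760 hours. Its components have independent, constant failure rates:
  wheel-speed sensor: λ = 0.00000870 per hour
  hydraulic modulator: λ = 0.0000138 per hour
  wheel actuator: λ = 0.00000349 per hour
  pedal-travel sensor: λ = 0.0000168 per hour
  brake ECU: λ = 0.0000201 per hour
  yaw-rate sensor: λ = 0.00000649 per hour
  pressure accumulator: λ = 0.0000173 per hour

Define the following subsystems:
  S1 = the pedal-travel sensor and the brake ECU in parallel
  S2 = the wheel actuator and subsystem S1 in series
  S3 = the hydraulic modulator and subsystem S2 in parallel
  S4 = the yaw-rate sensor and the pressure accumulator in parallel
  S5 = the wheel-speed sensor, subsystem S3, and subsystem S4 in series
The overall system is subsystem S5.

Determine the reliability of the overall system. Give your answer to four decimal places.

R(wheel-speed sensor) = exp(−0.00000870 × 8760) = 0.926620
R(hydraulic modulator) = exp(−0.0000138 × 8760) = 0.886133
R(wheel actuator) = exp(−0.00000349 × 8760) = 0.969890
R(pedal-travel sensor) = exp(−0.0000168 × 8760) = 0.863149
R(brake ECU) = exp(−0.0000201 × 8760) = 0.838554
R(yaw-rate sensor) = exp(−0.00000649 × 8760) = 0.944734
R(pressure accumulator) = exp(−0.0000173 × 8760) = 0.859377
Parallel (pedal-travel sensor and brake ECU): 1 − (1 − 0.863149)(1 − 0.838554) = 0.977906
Series (wheel actuator and [0.977906]): 0.969890 × 0.977906 = 0.948461
Parallel (hydraulic modulator and [0.948461]): 1 − (1 − 0.886133)(1 − 0.948461) = 0.994131
Parallel (yaw-rate sensor and pressure accumulator): 1 − (1 − 0.944734)(1 − 0.859377) = 0.992228
Series (wheel-speed sensor, [0.994131], and [0.992228]): 0.926620 × 0.994131 × 0.992228 = 0.9140

0.9140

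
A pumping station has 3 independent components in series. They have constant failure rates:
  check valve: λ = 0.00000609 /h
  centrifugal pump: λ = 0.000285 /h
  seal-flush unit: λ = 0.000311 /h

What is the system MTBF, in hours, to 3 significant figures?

1660

Series of exponential components: λ_sys = Σ λ_i
λ_sys = 0.00000609 + 0.000285 + 0.000311 = 6.0209e-04 /h
MTBF = 1 / λ_sys = 1660 h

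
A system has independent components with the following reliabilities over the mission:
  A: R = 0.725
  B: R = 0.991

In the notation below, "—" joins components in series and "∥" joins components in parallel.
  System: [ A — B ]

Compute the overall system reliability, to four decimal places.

Series (A and B): 0.725000 × 0.991000 = 0.7185

0.7185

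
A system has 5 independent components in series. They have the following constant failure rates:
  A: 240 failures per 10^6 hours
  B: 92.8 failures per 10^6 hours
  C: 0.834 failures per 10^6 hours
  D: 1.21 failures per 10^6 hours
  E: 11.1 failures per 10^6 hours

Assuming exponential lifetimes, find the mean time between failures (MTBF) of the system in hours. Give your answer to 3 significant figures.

Series of exponential components: λ_sys = Σ λ_i
λ_sys = 0.000240 + 0.0000928 + 0.000000834 + 0.00000121 + 0.0000111 = 3.4594e-04 /h
MTBF = 1 / λ_sys = 2890 h

2890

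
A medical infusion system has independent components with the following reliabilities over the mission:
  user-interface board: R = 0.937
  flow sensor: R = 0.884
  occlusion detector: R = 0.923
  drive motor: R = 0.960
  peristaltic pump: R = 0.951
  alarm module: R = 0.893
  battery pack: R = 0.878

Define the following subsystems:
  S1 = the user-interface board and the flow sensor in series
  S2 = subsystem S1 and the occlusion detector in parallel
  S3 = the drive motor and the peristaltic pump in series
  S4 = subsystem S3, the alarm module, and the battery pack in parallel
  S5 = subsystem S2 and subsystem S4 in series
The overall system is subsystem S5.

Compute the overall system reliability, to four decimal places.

0.9857

Series (user-interface board and flow sensor): 0.937000 × 0.884000 = 0.828308
Parallel ([0.828308] and occlusion detector): 1 − (1 − 0.828308)(1 − 0.923000) = 0.986780
Series (drive motor and peristaltic pump): 0.960000 × 0.951000 = 0.912960
Parallel ([0.912960], alarm module, and battery pack): 1 − (1 − 0.912960)(1 − 0.893000)(1 − 0.878000) = 0.998864
Series ([0.986780] and [0.998864]): 0.986780 × 0.998864 = 0.9857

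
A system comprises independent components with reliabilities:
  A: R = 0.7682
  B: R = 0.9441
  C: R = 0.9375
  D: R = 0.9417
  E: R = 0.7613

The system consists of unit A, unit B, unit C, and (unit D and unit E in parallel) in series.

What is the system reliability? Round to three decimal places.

Parallel (D and E): 1 − (1 − 0.94170)(1 − 0.76130) = 0.98608
Series (A, B, C, and [0.98608]): 0.76820 × 0.94410 × 0.93750 × 0.98608 = 0.670

0.670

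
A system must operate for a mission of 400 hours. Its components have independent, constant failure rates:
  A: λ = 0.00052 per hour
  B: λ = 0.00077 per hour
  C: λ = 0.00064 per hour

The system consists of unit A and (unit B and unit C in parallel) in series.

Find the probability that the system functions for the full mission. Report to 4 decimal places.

0.7636

R(A) = exp(−0.00052 × 400) = 0.812207
R(B) = exp(−0.00077 × 400) = 0.734915
R(C) = exp(−0.00064 × 400) = 0.774142
Parallel (B and C): 1 − (1 − 0.734915)(1 − 0.774142) = 0.940128
Series (A and [0.940128]): 0.812207 × 0.940128 = 0.7636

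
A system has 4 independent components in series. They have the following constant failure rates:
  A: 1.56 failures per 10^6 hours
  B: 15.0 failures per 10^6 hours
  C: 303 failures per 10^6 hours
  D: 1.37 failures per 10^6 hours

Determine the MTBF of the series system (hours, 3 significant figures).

Series of exponential components: λ_sys = Σ λ_i
λ_sys = 0.00000156 + 0.0000150 + 0.000303 + 0.00000137 = 3.2093e-04 /h
MTBF = 1 / λ_sys = 3120 h

3120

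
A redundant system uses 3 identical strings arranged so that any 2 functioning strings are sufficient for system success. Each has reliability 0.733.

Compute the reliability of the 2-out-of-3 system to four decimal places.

R = Σ_{i=2}^{3} C(3,i) p^i (1−p)^{3−i} with p = 0.733
C(3,2)·0.733^2·0.267^1 = 0.430368
C(3,3)·0.733^3·0.267^0 = 0.393833
Sum = 0.8242

0.8242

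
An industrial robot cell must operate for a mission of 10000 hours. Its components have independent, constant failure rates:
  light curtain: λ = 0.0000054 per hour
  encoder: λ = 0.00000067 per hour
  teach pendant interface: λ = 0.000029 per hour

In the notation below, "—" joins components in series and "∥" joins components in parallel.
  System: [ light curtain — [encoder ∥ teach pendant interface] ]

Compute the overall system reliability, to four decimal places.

R(light curtain) = exp(−0.0000054 × 10000) = 0.947432
R(encoder) = exp(−0.00000067 × 10000) = 0.993322
R(teach pendant interface) = exp(−0.000029 × 10000) = 0.748264
Parallel (encoder and teach pendant interface): 1 − (1 − 0.993322)(1 − 0.748264) = 0.998319
Series (light curtain and [0.998319]): 0.947432 × 0.998319 = 0.9458

0.9458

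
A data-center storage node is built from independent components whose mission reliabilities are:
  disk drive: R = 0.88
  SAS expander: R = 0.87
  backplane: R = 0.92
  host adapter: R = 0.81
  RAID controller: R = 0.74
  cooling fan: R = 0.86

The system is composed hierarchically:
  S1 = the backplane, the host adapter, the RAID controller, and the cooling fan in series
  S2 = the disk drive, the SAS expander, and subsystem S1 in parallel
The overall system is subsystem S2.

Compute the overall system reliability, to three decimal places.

0.992

Series (backplane, host adapter, RAID controller, and cooling fan): 0.92000 × 0.81000 × 0.74000 × 0.86000 = 0.47425
Parallel (disk drive, SAS expander, and [0.47425]): 1 − (1 − 0.88000)(1 − 0.87000)(1 − 0.47425) = 0.992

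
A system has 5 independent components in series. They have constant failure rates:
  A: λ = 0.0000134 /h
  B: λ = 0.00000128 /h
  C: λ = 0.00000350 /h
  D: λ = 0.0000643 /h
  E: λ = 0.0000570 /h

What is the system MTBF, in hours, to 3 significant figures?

Series of exponential components: λ_sys = Σ λ_i
λ_sys = 0.0000134 + 0.00000128 + 0.00000350 + 0.0000643 + 0.0000570 = 1.3948e-04 /h
MTBF = 1 / λ_sys = 7170 h

7170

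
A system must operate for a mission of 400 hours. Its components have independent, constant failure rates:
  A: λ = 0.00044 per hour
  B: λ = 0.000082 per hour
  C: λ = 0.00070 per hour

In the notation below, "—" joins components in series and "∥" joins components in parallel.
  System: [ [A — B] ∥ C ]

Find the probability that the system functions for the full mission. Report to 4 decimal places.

0.9540

R(A) = exp(−0.00044 × 400) = 0.838618
R(B) = exp(−0.000082 × 400) = 0.967732
R(C) = exp(−0.00070 × 400) = 0.755784
Series (A and B): 0.838618 × 0.967732 = 0.811557
Parallel ([0.811557] and C): 1 − (1 − 0.811557)(1 − 0.755784) = 0.9540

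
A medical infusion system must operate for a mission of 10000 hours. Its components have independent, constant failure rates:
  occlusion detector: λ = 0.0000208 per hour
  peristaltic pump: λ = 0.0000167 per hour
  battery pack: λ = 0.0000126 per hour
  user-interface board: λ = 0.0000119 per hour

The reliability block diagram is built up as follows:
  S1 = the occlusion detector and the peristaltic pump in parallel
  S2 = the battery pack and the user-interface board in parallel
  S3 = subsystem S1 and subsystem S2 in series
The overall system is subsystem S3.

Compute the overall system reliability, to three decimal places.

R(occlusion detector) = exp(−0.0000208 × 10000) = 0.81221
R(peristaltic pump) = exp(−0.0000167 × 10000) = 0.84620
R(battery pack) = exp(−0.0000126 × 10000) = 0.88161
R(user-interface board) = exp(−0.0000119 × 10000) = 0.88781
Parallel (occlusion detector and peristaltic pump): 1 − (1 − 0.81221)(1 − 0.84620) = 0.97112
Parallel (battery pack and user-interface board): 1 − (1 − 0.88161)(1 − 0.88781) = 0.98672
Series ([0.97112] and [0.98672]): 0.97112 × 0.98672 = 0.958

0.958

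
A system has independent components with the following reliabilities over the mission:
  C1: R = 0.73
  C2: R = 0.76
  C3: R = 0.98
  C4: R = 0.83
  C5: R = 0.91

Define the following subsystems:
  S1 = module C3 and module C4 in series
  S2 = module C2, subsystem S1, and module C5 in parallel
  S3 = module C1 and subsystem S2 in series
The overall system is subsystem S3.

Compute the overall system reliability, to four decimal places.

0.7271

Series (C3 and C4): 0.980000 × 0.830000 = 0.813400
Parallel (C2, [0.813400], and C5): 1 − (1 − 0.760000)(1 − 0.813400)(1 − 0.910000) = 0.995969
Series (C1 and [0.995969]): 0.730000 × 0.995969 = 0.7271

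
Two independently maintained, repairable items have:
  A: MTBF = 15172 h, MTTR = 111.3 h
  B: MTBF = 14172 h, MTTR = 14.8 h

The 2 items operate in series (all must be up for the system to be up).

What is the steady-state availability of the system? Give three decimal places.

0.992

A(A) = MTBF/(MTBF+MTTR) = 15172/(15172+111.3) = 0.992718
A(B) = MTBF/(MTBF+MTTR) = 14172/(14172+14.8) = 0.998957
Series availability: 0.992718 × 0.998957 = 0.992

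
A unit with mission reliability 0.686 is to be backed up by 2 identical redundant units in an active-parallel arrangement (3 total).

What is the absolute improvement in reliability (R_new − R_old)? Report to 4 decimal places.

R_before = 0.686
R_after = 1 − (1 − 0.686)^3 = 0.9690
ΔR = 0.9690 − 0.686 = 0.2830

0.2830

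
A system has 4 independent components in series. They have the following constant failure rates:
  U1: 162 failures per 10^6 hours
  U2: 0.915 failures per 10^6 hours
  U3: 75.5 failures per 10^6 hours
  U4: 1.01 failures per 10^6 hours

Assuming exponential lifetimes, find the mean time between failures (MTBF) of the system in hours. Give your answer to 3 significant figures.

Series of exponential components: λ_sys = Σ λ_i
λ_sys = 0.000162 + 0.000000915 + 0.0000755 + 0.00000101 = 2.3943e-04 /h
MTBF = 1 / λ_sys = 4180 h

4180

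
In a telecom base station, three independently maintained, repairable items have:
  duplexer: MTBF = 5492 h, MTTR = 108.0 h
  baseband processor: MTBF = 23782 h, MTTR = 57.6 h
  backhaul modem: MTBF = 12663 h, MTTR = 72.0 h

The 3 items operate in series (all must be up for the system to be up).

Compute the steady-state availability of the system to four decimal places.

A(duplexer) = MTBF/(MTBF+MTTR) = 5492/(5492+108.0) = 0.980714
A(baseband processor) = MTBF/(MTBF+MTTR) = 23782/(23782+57.6) = 0.997584
A(backhaul modem) = MTBF/(MTBF+MTTR) = 12663/(12663+72.0) = 0.994346
Series availability: 0.980714 × 0.997584 × 0.994346 = 0.9728

0.9728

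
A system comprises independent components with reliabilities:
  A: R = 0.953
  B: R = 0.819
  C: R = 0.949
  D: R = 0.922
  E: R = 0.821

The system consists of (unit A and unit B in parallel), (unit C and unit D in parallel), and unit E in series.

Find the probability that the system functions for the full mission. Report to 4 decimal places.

Parallel (A and B): 1 − (1 − 0.953000)(1 − 0.819000) = 0.991493
Parallel (C and D): 1 − (1 − 0.949000)(1 − 0.922000) = 0.996022
Series ([0.991493], [0.996022], and E): 0.991493 × 0.996022 × 0.821000 = 0.8108

0.8108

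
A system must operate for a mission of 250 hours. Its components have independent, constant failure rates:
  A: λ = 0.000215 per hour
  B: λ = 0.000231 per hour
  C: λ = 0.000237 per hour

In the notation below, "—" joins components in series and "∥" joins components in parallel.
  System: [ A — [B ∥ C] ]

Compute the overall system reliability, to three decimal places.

R(A) = exp(−0.000215 × 250) = 0.94767
R(B) = exp(−0.000231 × 250) = 0.94389
R(C) = exp(−0.000237 × 250) = 0.94247
Parallel (B and C): 1 − (1 − 0.94389)(1 − 0.94247) = 0.99677
Series (A and [0.99677]): 0.94767 × 0.99677 = 0.945

0.945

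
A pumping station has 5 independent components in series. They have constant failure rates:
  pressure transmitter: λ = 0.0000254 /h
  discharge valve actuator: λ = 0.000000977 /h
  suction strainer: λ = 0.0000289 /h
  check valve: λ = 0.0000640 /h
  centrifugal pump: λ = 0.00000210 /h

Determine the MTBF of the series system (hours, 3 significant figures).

8240

Series of exponential components: λ_sys = Σ λ_i
λ_sys = 0.0000254 + 0.000000977 + 0.0000289 + 0.0000640 + 0.00000210 = 1.2138e-04 /h
MTBF = 1 / λ_sys = 8240 h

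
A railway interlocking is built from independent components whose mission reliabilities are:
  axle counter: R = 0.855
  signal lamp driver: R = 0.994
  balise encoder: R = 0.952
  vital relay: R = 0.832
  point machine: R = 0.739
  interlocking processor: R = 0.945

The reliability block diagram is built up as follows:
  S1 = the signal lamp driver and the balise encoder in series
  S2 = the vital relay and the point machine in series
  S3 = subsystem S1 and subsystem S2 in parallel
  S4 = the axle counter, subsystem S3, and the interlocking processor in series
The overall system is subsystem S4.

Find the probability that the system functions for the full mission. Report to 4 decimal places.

0.7913

Series (signal lamp driver and balise encoder): 0.994000 × 0.952000 = 0.946288
Series (vital relay and point machine): 0.832000 × 0.739000 = 0.614848
Parallel ([0.946288] and [0.614848]): 1 − (1 − 0.946288)(1 − 0.614848) = 0.979313
Series (axle counter, [0.979313], and interlocking processor): 0.855000 × 0.979313 × 0.945000 = 0.7913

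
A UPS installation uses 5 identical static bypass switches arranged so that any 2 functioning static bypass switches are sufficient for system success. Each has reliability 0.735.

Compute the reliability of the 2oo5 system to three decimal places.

0.981

R = Σ_{i=2}^{5} C(5,i) p^i (1−p)^{5−i} with p = 0.735
C(5,2)·0.735^2·0.265^3 = 0.10053
C(5,3)·0.735^3·0.265^2 = 0.27884
C(5,4)·0.735^4·0.265^1 = 0.38669
C(5,5)·0.735^5·0.265^0 = 0.21450
Sum = 0.981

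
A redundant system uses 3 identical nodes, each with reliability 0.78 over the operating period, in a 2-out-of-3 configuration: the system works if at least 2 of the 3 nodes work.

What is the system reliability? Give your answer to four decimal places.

0.8761

R = Σ_{i=2}^{3} C(3,i) p^i (1−p)^{3−i} with p = 0.78
C(3,2)·0.78^2·0.22^1 = 0.401544
C(3,3)·0.78^3·0.22^0 = 0.474552
Sum = 0.8761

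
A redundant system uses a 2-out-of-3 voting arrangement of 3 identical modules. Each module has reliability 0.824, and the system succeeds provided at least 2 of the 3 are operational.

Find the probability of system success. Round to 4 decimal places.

0.9180

R = Σ_{i=2}^{3} C(3,i) p^i (1−p)^{3−i} with p = 0.824
C(3,2)·0.824^2·0.176^1 = 0.358499
C(3,3)·0.824^3·0.176^0 = 0.559476
Sum = 0.9180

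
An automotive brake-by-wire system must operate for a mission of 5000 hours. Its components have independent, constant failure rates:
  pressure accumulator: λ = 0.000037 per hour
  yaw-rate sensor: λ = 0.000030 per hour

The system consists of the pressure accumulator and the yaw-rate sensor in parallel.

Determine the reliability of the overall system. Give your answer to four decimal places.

0.9765

R(pressure accumulator) = exp(−0.000037 × 5000) = 0.831104
R(yaw-rate sensor) = exp(−0.000030 × 5000) = 0.860708
Parallel (pressure accumulator and yaw-rate sensor): 1 − (1 − 0.831104)(1 − 0.860708) = 0.9765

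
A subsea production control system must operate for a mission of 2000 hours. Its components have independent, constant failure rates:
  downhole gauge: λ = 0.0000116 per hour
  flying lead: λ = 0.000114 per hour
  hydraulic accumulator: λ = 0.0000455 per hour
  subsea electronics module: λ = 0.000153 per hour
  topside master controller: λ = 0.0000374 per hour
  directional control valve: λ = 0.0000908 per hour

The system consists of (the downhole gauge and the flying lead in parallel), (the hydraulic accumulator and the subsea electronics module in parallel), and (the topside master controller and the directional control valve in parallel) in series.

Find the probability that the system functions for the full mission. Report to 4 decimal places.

R(downhole gauge) = exp(−0.0000116 × 2000) = 0.977067
R(flying lead) = exp(−0.000114 × 2000) = 0.796124
R(hydraulic accumulator) = exp(−0.0000455 × 2000) = 0.913018
R(subsea electronics module) = exp(−0.000153 × 2000) = 0.736387
R(topside master controller) = exp(−0.0000374 × 2000) = 0.927929
R(directional control valve) = exp(−0.0000908 × 2000) = 0.833935
Parallel (downhole gauge and flying lead): 1 − (1 − 0.977067)(1 − 0.796124) = 0.995325
Parallel (hydraulic accumulator and subsea electronics module): 1 − (1 − 0.913018)(1 − 0.736387) = 0.977070
Parallel (topside master controller and directional control valve): 1 − (1 − 0.927929)(1 − 0.833935) = 0.988032
Series ([0.995325], [0.977070], and [0.988032]): 0.995325 × 0.977070 × 0.988032 = 0.9609

0.9609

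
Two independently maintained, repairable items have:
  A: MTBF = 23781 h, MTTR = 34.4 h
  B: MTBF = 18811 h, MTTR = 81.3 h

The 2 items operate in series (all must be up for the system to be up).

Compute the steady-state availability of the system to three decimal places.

0.994

A(A) = MTBF/(MTBF+MTTR) = 23781/(23781+34.4) = 0.998556
A(B) = MTBF/(MTBF+MTTR) = 18811/(18811+81.3) = 0.995697
Series availability: 0.998556 × 0.995697 = 0.994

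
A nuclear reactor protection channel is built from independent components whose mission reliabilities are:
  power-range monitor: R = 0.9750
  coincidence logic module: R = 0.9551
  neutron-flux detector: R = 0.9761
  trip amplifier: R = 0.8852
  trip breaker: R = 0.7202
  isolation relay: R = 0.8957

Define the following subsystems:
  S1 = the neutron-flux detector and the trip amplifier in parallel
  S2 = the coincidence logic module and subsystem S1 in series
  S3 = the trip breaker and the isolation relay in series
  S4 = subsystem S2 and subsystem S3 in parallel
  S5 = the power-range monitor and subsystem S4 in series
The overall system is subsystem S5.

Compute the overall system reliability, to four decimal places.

0.9586

Parallel (neutron-flux detector and trip amplifier): 1 − (1 − 0.976100)(1 − 0.885200) = 0.997256
Series (coincidence logic module and [0.997256]): 0.955100 × 0.997256 = 0.952479
Series (trip breaker and isolation relay): 0.720200 × 0.895700 = 0.645083
Parallel ([0.952479] and [0.645083]): 1 − (1 − 0.952479)(1 − 0.645083) = 0.983134
Series (power-range monitor and [0.983134]): 0.975000 × 0.983134 = 0.9586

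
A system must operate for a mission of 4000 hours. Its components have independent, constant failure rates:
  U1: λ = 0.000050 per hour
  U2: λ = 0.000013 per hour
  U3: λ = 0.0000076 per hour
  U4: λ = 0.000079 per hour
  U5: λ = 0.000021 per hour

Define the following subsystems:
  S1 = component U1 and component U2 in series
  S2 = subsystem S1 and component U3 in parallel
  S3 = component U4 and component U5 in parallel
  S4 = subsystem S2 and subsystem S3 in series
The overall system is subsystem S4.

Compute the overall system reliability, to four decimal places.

R(U1) = exp(−0.000050 × 4000) = 0.818731
R(U2) = exp(−0.000013 × 4000) = 0.949329
R(U3) = exp(−0.0000076 × 4000) = 0.970057
R(U4) = exp(−0.000079 × 4000) = 0.729059
R(U5) = exp(−0.000021 × 4000) = 0.919431
Series (U1 and U2): 0.818731 × 0.949329 = 0.777245
Parallel ([0.777245] and U3): 1 − (1 − 0.777245)(1 − 0.970057) = 0.993330
Parallel (U4 and U5): 1 − (1 − 0.729059)(1 − 0.919431) = 0.978171
Series ([0.993330] and [0.978171]): 0.993330 × 0.978171 = 0.9716

0.9716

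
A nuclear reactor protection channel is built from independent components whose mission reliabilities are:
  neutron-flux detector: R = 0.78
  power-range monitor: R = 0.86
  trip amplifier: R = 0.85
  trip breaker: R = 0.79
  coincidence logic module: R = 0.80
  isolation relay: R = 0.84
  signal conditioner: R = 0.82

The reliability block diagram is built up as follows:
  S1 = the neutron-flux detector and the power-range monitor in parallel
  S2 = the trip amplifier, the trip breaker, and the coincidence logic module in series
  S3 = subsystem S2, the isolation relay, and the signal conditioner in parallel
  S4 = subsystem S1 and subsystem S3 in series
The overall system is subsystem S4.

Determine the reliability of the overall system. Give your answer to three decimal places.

Parallel (neutron-flux detector and power-range monitor): 1 − (1 − 0.78000)(1 − 0.86000) = 0.96920
Series (trip amplifier, trip breaker, and coincidence logic module): 0.85000 × 0.79000 × 0.80000 = 0.53720
Parallel ([0.53720], isolation relay, and signal conditioner): 1 − (1 − 0.53720)(1 − 0.84000)(1 − 0.82000) = 0.98667
Series ([0.96920] and [0.98667]): 0.96920 × 0.98667 = 0.956

0.956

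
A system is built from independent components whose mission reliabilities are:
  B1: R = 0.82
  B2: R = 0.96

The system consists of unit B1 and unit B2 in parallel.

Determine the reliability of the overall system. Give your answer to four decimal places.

Parallel (B1 and B2): 1 − (1 − 0.820000)(1 − 0.960000) = 0.9928

0.9928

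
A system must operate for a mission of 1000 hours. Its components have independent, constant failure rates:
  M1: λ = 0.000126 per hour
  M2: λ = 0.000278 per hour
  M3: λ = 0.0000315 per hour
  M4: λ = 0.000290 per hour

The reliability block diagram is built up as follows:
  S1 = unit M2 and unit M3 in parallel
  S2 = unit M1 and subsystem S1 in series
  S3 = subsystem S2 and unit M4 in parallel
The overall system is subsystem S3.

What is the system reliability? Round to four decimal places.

0.9685

R(M1) = exp(−0.000126 × 1000) = 0.881615
R(M2) = exp(−0.000278 × 1000) = 0.757297
R(M3) = exp(−0.0000315 × 1000) = 0.968991
R(M4) = exp(−0.000290 × 1000) = 0.748264
Parallel (M2 and M3): 1 − (1 − 0.757297)(1 − 0.968991) = 0.992474
Series (M1 and [0.992474]): 0.881615 × 0.992474 = 0.874980
Parallel ([0.874980] and M4): 1 − (1 − 0.874980)(1 − 0.748264) = 0.9685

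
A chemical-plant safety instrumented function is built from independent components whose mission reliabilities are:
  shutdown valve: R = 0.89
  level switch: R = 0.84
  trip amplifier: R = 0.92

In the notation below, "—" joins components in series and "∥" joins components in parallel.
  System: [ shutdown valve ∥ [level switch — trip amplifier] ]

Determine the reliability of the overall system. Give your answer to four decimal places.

Series (level switch and trip amplifier): 0.840000 × 0.920000 = 0.772800
Parallel (shutdown valve and [0.772800]): 1 − (1 − 0.890000)(1 − 0.772800) = 0.9750

0.9750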